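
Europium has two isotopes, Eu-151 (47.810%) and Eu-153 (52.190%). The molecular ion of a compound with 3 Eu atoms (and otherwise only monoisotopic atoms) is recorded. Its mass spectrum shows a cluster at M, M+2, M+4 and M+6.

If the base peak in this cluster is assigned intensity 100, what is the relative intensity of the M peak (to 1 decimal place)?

28.0

(0.47810 + 0.52190)^3 gives M 0.1093, M+2 0.3579, M+4 0.3907, M+6 0.1422; the largest is M+4.
P(M+4) = C(3,2) × 0.47810^1 × 0.52190^2 = 3 × 0.4781 × 0.27237961 = 0.390674 (base)
P(M) = C(3,0) × 0.47810^3 × 0.52190^0 = 1 × 0.10928391 × 1.0000 = 0.109284
Relative intensity = 0.109284 / 0.390674 × 100 = 28.0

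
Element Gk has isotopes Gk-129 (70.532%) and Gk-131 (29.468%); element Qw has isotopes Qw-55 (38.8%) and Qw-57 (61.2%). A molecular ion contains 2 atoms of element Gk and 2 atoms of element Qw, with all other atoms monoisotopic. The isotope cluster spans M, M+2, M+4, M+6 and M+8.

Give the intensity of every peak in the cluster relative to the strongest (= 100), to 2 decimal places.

18.87 : 75.31 : 100.00 : 49.63 : 8.20

Element Gk pattern (n=2): 0.4974763 : 0.4156874 : 0.0868363
Element Qw pattern (n=2): 0.150544 : 0.474912 : 0.374544
Convolve the two distributions (both contribute in 2-u steps):
  M: 0.4974763×0.150544 = 0.074892
  M+2: 0.4974763×0.474912 + 0.4156874×0.150544 = 0.298837
  M+4: 0.4974763×0.374544 + 0.4156874×0.474912 + 0.0868363×0.150544 = 0.396814
  M+6: 0.4156874×0.374544 + 0.0868363×0.474912 = 0.196933
  M+8: 0.0868363×0.374544 = 0.032524
Scale to base peak (0.396814) = 100: 18.87 : 75.31 : 100.00 : 49.63 : 8.20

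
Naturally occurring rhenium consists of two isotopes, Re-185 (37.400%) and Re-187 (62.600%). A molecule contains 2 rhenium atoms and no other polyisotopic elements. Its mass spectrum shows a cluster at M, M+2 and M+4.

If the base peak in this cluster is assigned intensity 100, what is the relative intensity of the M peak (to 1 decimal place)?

29.9

(0.37400 + 0.62600)^2 gives M 0.1399, M+2 0.4682, M+4 0.3919; the largest is M+2.
P(M+2) = C(2,1) × 0.37400^1 × 0.62600^1 = 2 × 0.3740 × 0.6260 = 0.468248 (base)
P(M) = C(2,0) × 0.37400^2 × 0.62600^0 = 1 × 0.139876 × 1.0000 = 0.139876
Relative intensity = 0.139876 / 0.468248 × 100 = 29.9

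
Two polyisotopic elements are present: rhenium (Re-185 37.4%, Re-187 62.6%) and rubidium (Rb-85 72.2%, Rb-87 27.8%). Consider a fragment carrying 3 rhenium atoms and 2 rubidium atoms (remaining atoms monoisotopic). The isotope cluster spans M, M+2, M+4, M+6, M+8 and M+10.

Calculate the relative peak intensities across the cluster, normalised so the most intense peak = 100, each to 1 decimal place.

Rhenium pattern (n=3): 0.05231362 : 0.26268713 : 0.43968487 : 0.24531438
Rubidium pattern (n=2): 0.521284 : 0.401432 : 0.077284
Convolve the two distributions (both contribute in 2-u steps):
  M: 0.05231362×0.521284 = 0.027270
  M+2: 0.05231362×0.401432 + 0.26268713×0.521284 = 0.157935
  M+4: 0.05231362×0.077284 + 0.26268713×0.401432 + 0.43968487×0.521284 = 0.338695
  M+6: 0.26268713×0.077284 + 0.43968487×0.401432 + 0.24531438×0.521284 = 0.324684
  M+8: 0.43968487×0.077284 + 0.24531438×0.401432 = 0.132458
  M+10: 0.24531438×0.077284 = 0.018959
Scale to base peak (0.338695) = 100: 8.1 : 46.6 : 100.0 : 95.9 : 39.1 : 5.6

8.1 : 46.6 : 100.0 : 95.9 : 39.1 : 5.6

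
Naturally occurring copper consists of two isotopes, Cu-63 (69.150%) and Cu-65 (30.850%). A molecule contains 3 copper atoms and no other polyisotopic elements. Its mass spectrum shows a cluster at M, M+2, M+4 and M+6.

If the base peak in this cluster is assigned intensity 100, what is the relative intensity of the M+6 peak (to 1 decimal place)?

6.6

Term probabilities: M 0.3307, M+2 0.4425, M+4 0.1974, M+6 0.0294. Base peak = M+2.
P(M+2) = C(3,1) × 0.69150^2 × 0.30850^1 = 3 × 0.47817225 × 0.3085 = 0.442548 (base)
P(M+6) = C(3,3) × 0.69150^0 × 0.30850^3 = 1 × 1.0000 × 0.02936064 = 0.029361
Relative intensity = 0.029361 / 0.442548 × 100 = 6.6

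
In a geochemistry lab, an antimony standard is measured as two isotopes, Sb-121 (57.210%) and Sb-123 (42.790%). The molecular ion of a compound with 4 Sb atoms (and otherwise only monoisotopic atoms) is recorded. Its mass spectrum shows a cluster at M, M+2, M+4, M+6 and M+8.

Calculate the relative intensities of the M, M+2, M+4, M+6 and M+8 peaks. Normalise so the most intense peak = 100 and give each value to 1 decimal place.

Expanding (0.57210 + 0.42790)^4:
P(M) = 0.57210^4 = 0.107124
P(M+2) = 4 × 0.57210^3 × 0.42790^1 = 0.320493
P(M+4) = 6 × 0.57210^2 × 0.42790^2 = 0.359567
P(M+6) = 4 × 0.57210^1 × 0.42790^3 = 0.179291
P(M+8) = 0.42790^4 = 0.033525
The M+4 peak is largest (0.359567); scaling to 100 gives 29.8 : 89.1 : 100.0 : 49.9 : 9.3.

29.8 : 89.1 : 100.0 : 49.9 : 9.3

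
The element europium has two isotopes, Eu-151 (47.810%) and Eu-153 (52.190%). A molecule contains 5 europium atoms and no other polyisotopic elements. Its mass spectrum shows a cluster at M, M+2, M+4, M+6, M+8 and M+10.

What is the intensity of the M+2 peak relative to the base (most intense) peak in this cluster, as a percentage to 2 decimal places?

Binomial terms of (0.47810 + 0.52190)^5: M 0.0250, M+2 0.1363, M+4 0.2977, M+6 0.3249, M+8 0.1774, M+10 0.0387 → M+6 is the base peak.
P(M+6) = C(5,3) × 0.47810^2 × 0.52190^3 = 10 × 0.22857961 × 0.14215492 = 0.324937 (base)
P(M+2) = C(5,1) × 0.47810^4 × 0.52190^1 = 5 × 0.05224864 × 0.5219 = 0.136343
Relative intensity = 0.136343 / 0.324937 × 100 = 41.96

41.96%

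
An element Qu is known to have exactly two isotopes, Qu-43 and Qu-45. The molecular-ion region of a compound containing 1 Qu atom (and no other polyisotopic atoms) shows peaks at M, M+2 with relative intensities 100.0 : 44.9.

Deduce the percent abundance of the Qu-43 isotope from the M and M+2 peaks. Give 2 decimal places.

Write p for the Qu-43 fraction. I(M+2)/I(M) = [C(1,1)·p^0·(1−p)] / p^1 = 1·(1−p)/p = 44.9/100.0 = 0.4490
(1−p)/p = 0.4490/1 = 0.4490  ⇒  p = 1/(1 + 0.4490) = 0.6901
Qu-43: 69.01%, Qu-45: 30.99%.

69.01%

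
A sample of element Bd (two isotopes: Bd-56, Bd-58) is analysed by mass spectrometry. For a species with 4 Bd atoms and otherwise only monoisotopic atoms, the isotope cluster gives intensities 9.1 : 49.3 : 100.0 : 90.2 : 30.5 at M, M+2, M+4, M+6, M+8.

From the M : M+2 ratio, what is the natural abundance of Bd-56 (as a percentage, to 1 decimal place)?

Let p = fractional abundance of Bd-56. I(M+2)/I(M) = [C(4,1)·p^3·(1−p)] / p^4 = 4·(1−p)/p = 49.3/9.1 = 5.4176
(1−p)/p = 5.4176/4 = 1.3544  ⇒  p = 1/(1 + 1.3544) = 0.4247
Bd-56: 42.5%, Bd-58: 57.5%.

42.5%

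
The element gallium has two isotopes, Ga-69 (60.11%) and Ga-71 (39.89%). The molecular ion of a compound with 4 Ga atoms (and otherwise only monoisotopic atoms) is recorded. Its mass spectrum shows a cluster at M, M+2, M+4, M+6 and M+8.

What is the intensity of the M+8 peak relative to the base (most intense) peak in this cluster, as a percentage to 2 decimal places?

7.31%

Binomial terms of (0.6011 + 0.3989)^4: M 0.1306, M+2 0.3465, M+4 0.3450, M+6 0.1526, M+8 0.0253 → M+2 is the base peak.
P(M+2) = C(4,1) × 0.6011^3 × 0.3989^1 = 4 × 0.21719018 × 0.3989 = 0.346549 (base)
P(M+8) = C(4,4) × 0.6011^0 × 0.3989^4 = 1 × 1.0000 × 0.02531956 = 0.025320
Relative intensity = 0.025320 / 0.346549 × 100 = 7.31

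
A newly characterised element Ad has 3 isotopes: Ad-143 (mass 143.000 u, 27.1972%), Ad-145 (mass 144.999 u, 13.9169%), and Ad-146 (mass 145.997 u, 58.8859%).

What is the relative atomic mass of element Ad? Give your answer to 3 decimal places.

145.043 u

The abundance-weighted mean is 0.271972 × 143.000 + 0.139169 × 144.999 + 0.588859 × 145.997
= 38.8920 + 20.1794 + 85.9716 = 145.0430 u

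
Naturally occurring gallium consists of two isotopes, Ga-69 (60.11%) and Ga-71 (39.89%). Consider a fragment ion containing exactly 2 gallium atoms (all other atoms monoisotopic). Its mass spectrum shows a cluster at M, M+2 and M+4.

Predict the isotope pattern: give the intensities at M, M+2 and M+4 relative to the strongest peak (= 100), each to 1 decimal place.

The 2 Ga atoms are independent, so intensities follow the terms of (0.6011 + 0.3989)^2.
P(M) = 0.6011^2 = 0.361321
P(M+2) = 2 × 0.6011^1 × 0.3989^1 = 0.479558
P(M+4) = 0.3989^2 = 0.159121
The M+2 peak is largest (0.479558); scaling to 100 gives 75.3 : 100.0 : 33.2.

75.3 : 100.0 : 33.2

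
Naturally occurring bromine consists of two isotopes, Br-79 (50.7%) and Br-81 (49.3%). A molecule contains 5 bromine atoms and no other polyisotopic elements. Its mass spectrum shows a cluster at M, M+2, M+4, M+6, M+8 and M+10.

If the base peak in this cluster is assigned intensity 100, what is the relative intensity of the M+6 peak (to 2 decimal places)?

(0.507 + 0.493)^5 gives M 0.0335, M+2 0.1629, M+4 0.3168, M+6 0.3080, M+8 0.1497, M+10 0.0291; the largest is M+4.
P(M+4) = C(5,2) × 0.507^3 × 0.493^2 = 10 × 0.13032384 × 0.243049 = 0.316751 (base)
P(M+6) = C(5,3) × 0.507^2 × 0.493^3 = 10 × 0.257049 × 0.11982316 = 0.308004
Relative intensity = 0.308004 / 0.316751 × 100 = 97.24

97.24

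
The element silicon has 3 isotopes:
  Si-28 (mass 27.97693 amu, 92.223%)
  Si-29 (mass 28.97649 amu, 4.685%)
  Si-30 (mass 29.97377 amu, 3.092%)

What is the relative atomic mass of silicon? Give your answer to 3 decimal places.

28.086 amu

The abundance-weighted mean is 0.92223 × 27.97693 + 0.04685 × 28.97649 + 0.03092 × 29.97377
= 25.801164 + 1.357549 + 0.926789 = 28.085502 amu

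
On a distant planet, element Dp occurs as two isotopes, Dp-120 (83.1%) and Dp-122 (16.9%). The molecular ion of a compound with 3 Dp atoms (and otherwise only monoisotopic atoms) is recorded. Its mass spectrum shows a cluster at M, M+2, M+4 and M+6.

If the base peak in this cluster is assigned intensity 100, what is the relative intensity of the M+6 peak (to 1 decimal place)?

(0.831 + 0.169)^3 gives M 0.5739, M+2 0.3501, M+4 0.0712, M+6 0.0048; the largest is M.
P(M) = C(3,0) × 0.831^3 × 0.169^0 = 1 × 0.57385619 × 1.0000 = 0.573856 (base)
P(M+6) = C(3,3) × 0.831^0 × 0.169^3 = 1 × 1.0000 × 0.00482681 = 0.004827
Relative intensity = 0.004827 / 0.573856 × 100 = 0.8

0.8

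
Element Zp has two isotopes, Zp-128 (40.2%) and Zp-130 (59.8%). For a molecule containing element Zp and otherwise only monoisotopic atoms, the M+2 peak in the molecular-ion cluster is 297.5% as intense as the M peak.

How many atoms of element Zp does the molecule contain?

2

The M+2/M ratio from n Zp atoms is n · q/p = n · 0.598/0.402.
n = 2.975 × 0.402/0.598 = 2.00 ≈ 2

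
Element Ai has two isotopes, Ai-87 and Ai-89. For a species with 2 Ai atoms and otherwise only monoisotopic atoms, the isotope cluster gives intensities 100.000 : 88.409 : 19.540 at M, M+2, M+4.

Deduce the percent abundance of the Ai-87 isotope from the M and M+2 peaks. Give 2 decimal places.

69.35%

If p is the fraction of Ai that is Ai-87, then I(M+2)/I(M) = [C(2,1)·p^1·(1−p)] / p^2 = 2·(1−p)/p = 88.409/100.000 = 0.8841
(1−p)/p = 0.8841/2 = 0.4420  ⇒  p = 1/(1 + 0.4420) = 0.6935
Ai-87: 69.35%, Ai-89: 30.65%.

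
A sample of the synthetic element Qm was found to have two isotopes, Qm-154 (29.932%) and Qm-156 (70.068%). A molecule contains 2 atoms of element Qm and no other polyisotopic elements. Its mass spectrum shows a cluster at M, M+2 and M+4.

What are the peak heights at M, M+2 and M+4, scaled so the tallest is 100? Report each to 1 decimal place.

Each Qm atom is independently Qm-154 (p = 0.29932) or Qm-156 (q = 0.70068); the cluster is the binomial expansion (p + q)^2.
P(M) = 0.29932^2 = 0.089592
P(M+2) = 2 × 0.29932^1 × 0.70068^1 = 0.419455
P(M+4) = 0.70068^2 = 0.490952
The M+4 peak is largest (0.490952); scaling to 100 gives 18.2 : 85.4 : 100.0.

18.2 : 85.4 : 100.0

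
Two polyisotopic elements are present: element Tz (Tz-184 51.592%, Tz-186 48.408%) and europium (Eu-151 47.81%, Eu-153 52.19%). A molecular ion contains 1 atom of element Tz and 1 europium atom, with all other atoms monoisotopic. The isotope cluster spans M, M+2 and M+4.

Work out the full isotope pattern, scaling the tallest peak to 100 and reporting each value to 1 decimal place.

Element Tz pattern (n=1): 0.51592 : 0.48408
Europium pattern (n=1): 0.4781 : 0.5219
Convolve the two distributions (both contribute in 2-u steps):
  M: 0.51592×0.4781 = 0.246661
  M+2: 0.51592×0.5219 + 0.48408×0.4781 = 0.500697
  M+4: 0.48408×0.5219 = 0.252641
Scale to base peak (0.500697) = 100: 49.3 : 100.0 : 50.5

49.3 : 100.0 : 50.5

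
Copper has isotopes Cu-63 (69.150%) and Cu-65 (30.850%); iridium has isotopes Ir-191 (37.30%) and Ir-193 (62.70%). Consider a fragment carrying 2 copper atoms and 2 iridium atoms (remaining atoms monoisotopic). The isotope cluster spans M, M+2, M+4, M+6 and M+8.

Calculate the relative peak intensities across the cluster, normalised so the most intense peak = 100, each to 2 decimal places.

16.60 : 70.62 : 100.00 : 52.96 : 9.34

Copper pattern (n=2): 0.47817225 : 0.4266555 : 0.09517225
Iridium pattern (n=2): 0.139129 : 0.467742 : 0.393129
Convolve the two distributions (both contribute in 2-u steps):
  M: 0.47817225×0.139129 = 0.066528
  M+2: 0.47817225×0.467742 + 0.4266555×0.139129 = 0.283021
  M+4: 0.47817225×0.393129 + 0.4266555×0.467742 + 0.09517225×0.139129 = 0.400789
  M+6: 0.4266555×0.393129 + 0.09517225×0.467742 = 0.212247
  M+8: 0.09517225×0.393129 = 0.037415
Scale to base peak (0.400789) = 100: 16.60 : 70.62 : 100.00 : 52.96 : 9.34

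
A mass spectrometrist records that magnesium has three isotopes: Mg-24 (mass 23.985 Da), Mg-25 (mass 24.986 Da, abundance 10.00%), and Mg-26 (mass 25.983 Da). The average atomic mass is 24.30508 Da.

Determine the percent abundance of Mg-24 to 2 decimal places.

The remaining 90.00% is split between Mg-24 (fraction x) and Mg-26 (fraction 0.9000 − x).
Substituting: 23.985x + 25.983(0.9000 − x) = 21.80648
(23.985 − 25.983)x = -1.57822  ⇒  x = 0.78990, y = 0.11010
Mg-24: 78.99%, Mg-26: 11.01%.

78.99%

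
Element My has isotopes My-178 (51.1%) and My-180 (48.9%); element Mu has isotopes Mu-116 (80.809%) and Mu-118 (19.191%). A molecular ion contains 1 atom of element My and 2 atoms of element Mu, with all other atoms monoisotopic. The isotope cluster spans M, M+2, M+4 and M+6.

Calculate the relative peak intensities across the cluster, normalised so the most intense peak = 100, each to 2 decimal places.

Element My pattern (n=1): 0.5110 : 0.4890
Element Mu pattern (n=2): 0.65300945 : 0.3101611 : 0.03682945
Convolve the two distributions (both contribute in 2-u steps):
  M: 0.5110×0.65300945 = 0.333688
  M+2: 0.5110×0.3101611 + 0.4890×0.65300945 = 0.477814
  M+4: 0.5110×0.03682945 + 0.4890×0.3101611 = 0.170489
  M+6: 0.4890×0.03682945 = 0.018010
Scale to base peak (0.477814) = 100: 69.84 : 100.00 : 35.68 : 3.77

69.84 : 100.00 : 35.68 : 3.77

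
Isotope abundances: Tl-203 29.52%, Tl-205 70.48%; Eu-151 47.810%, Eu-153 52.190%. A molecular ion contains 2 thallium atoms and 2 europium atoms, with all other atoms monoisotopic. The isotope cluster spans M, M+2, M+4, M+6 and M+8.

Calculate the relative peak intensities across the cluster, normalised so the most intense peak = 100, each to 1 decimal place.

5.5 : 38.4 : 95.5 : 100.0 : 37.5

Thallium pattern (n=2): 0.08714304 : 0.41611392 : 0.49674304
Europium pattern (n=2): 0.22857961 : 0.49904078 : 0.27237961
Convolve the two distributions (both contribute in 2-u steps):
  M: 0.08714304×0.22857961 = 0.019919
  M+2: 0.08714304×0.49904078 + 0.41611392×0.22857961 = 0.138603
  M+4: 0.08714304×0.27237961 + 0.41611392×0.49904078 + 0.49674304×0.22857961 = 0.344939
  M+6: 0.41611392×0.27237961 + 0.49674304×0.49904078 = 0.361236
  M+8: 0.49674304×0.27237961 = 0.135303
Scale to base peak (0.361236) = 100: 5.5 : 38.4 : 95.5 : 100.0 : 37.5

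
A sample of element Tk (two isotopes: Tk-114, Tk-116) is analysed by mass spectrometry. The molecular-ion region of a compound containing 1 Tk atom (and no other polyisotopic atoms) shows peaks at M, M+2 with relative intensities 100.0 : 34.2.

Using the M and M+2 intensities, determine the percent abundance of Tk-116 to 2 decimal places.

Let p = fractional abundance of Tk-114. I(M+2)/I(M) = [C(1,1)·p^0·(1−p)] / p^1 = 1·(1−p)/p = 34.2/100.0 = 0.3420
(1−p)/p = 0.3420/1 = 0.3420  ⇒  p = 1/(1 + 0.3420) = 0.7452
Tk-114: 74.52%, Tk-116: 25.48%.

25.48%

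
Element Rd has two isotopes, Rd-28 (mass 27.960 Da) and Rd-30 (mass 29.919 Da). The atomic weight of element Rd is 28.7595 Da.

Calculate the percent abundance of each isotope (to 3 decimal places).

Rd-28: 59.188%, Rd-30: 40.812%

Writing the weighted mean with unknown fraction x of Rd-28:
27.960·x + 29.919·(1 − x) = 28.7595
(27.960 − 29.919)·x = 28.7595 − 29.919
x = -1.1595 / -1.959 = 0.59188 → 59.188% Rd-28, 40.812% Rd-30.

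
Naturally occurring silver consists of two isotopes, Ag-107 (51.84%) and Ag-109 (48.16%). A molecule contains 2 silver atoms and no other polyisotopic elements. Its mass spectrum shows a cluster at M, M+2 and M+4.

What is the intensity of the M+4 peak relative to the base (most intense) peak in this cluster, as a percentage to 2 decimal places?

(0.5184 + 0.4816)^2 gives M 0.2687, M+2 0.4993, M+4 0.2319; the largest is M+2.
P(M+2) = C(2,1) × 0.5184^1 × 0.4816^1 = 2 × 0.5184 × 0.4816 = 0.499323 (base)
P(M+4) = C(2,2) × 0.5184^0 × 0.4816^2 = 1 × 1.0000 × 0.23193856 = 0.231939
Relative intensity = 0.231939 / 0.499323 × 100 = 46.45

46.45%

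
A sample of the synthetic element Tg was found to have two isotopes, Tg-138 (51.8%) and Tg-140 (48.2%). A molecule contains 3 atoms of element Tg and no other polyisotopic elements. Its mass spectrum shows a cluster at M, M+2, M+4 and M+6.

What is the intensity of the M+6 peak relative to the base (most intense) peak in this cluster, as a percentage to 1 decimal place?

28.9%

(0.518 + 0.482)^3 gives M 0.1390, M+2 0.3880, M+4 0.3610, M+6 0.1120; the largest is M+2.
P(M+2) = C(3,1) × 0.518^2 × 0.482^1 = 3 × 0.268324 × 0.4820 = 0.387997 (base)
P(M+6) = C(3,3) × 0.518^0 × 0.482^3 = 1 × 1.0000 × 0.11198017 = 0.111980
Relative intensity = 0.111980 / 0.387997 × 100 = 28.9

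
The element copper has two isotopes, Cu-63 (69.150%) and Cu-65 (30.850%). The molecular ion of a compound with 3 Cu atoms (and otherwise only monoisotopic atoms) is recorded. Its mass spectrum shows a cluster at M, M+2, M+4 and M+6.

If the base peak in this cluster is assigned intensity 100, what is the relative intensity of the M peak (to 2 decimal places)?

74.72

Term probabilities: M 0.3307, M+2 0.4425, M+4 0.1974, M+6 0.0294. Base peak = M+2.
P(M+2) = C(3,1) × 0.69150^2 × 0.30850^1 = 3 × 0.47817225 × 0.3085 = 0.442548 (base)
P(M) = C(3,0) × 0.69150^3 × 0.30850^0 = 1 × 0.33065611 × 1.0000 = 0.330656
Relative intensity = 0.330656 / 0.442548 × 100 = 74.72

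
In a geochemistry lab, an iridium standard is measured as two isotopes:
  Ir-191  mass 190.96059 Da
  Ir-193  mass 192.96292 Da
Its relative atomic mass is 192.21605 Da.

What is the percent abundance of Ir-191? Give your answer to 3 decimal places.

37.300%

Let x be the fractional abundance of Ir-191; then Ir-193 has abundance 1 − x.
190.96059·x + 192.96292·(1 − x) = 192.21605
(190.96059 − 192.96292)·x = 192.21605 − 192.96292
x = -0.74687 / -2.00233 = 0.37300 → 37.300% Ir-191, 62.700% Ir-193.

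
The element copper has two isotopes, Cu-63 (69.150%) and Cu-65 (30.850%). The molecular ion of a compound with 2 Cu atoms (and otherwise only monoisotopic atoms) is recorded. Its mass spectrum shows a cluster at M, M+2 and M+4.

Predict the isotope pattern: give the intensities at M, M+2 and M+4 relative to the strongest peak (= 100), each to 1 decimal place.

The 2 Cu atoms are independent, so intensities follow the terms of (0.69150 + 0.30850)^2.
P(M) = 0.69150^2 = 0.478172
P(M+2) = 2 × 0.69150^1 × 0.30850^1 = 0.426656
P(M+4) = 0.30850^2 = 0.095172
The M peak is largest (0.478172); scaling to 100 gives 100.0 : 89.2 : 19.9.

100.0 : 89.2 : 19.9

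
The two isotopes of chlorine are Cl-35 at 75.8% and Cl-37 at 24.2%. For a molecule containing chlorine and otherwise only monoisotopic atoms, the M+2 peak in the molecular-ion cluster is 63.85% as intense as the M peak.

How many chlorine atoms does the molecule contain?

2

With n Cl atoms, P(M+2)/P(M) = C(n,1)·p^(n−1)q / p^n = n·q/p = n · 0.242/0.758.
n = 0.6385 × 0.758/0.242 = 2.00 ≈ 2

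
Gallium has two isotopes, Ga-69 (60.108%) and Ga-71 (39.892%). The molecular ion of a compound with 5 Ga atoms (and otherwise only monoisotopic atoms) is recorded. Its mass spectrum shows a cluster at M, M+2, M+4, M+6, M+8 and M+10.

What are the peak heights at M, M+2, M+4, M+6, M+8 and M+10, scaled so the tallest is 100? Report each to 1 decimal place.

22.7 : 75.3 : 100.0 : 66.4 : 22.0 : 2.9

The 5 Ga atoms are independent, so intensities follow the terms of (0.60108 + 0.39892)^5.
P(M) = 0.60108^5 = 0.078462
P(M+2) = 5 × 0.60108^4 × 0.39892^1 = 0.260366
P(M+4) = 10 × 0.60108^3 × 0.39892^2 = 0.345596
P(M+6) = 10 × 0.60108^2 × 0.39892^3 = 0.229362
P(M+8) = 5 × 0.60108^1 × 0.39892^4 = 0.076111
P(M+10) = 0.39892^5 = 0.010103
The M+4 peak is largest (0.345596); scaling to 100 gives 22.7 : 75.3 : 100.0 : 66.4 : 22.0 : 2.9.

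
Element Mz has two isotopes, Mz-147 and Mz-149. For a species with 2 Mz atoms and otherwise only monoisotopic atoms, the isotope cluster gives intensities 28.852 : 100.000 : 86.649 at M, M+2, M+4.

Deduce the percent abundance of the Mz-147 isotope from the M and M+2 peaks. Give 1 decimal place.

Write p for the Mz-147 fraction. I(M+2)/I(M) = [C(2,1)·p^1·(1−p)] / p^2 = 2·(1−p)/p = 100.000/28.852 = 3.4660
(1−p)/p = 3.4660/2 = 1.7330  ⇒  p = 1/(1 + 1.7330) = 0.3659
Mz-147: 36.6%, Mz-149: 63.4%.

36.6%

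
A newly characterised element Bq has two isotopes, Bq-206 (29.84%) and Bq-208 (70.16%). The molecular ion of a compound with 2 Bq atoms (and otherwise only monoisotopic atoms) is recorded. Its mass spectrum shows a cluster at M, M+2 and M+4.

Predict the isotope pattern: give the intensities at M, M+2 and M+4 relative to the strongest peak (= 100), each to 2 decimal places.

18.09 : 85.06 : 100.00

The 2 Bq atoms are independent, so intensities follow the terms of (0.2984 + 0.7016)^2.
P(M) = 0.2984^2 = 0.089043
P(M+2) = 2 × 0.2984^1 × 0.7016^1 = 0.418715
P(M+4) = 0.7016^2 = 0.492243
The M+4 peak is largest (0.492243); scaling to 100 gives 18.09 : 85.06 : 100.00.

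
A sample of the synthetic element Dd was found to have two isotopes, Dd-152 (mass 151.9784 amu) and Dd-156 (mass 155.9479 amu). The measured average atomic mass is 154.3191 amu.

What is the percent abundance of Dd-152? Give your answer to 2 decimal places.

41.03%

With x = fraction of Dd-152 (so Dd-156 is 1 − x):
151.9784·x + 155.9479·(1 − x) = 154.3191
(151.9784 − 155.9479)·x = 154.3191 − 155.9479
x = -1.6288 / -3.9695 = 0.41033 → 41.03% Dd-152, 58.97% Dd-156.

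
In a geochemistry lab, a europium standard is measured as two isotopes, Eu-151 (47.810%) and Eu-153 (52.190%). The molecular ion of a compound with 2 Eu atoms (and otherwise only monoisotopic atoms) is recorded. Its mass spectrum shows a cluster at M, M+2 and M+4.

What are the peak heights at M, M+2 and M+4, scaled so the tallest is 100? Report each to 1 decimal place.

The 2 Eu atoms are independent, so intensities follow the terms of (0.47810 + 0.52190)^2.
P(M) = 0.47810^2 = 0.228580
P(M+2) = 2 × 0.47810^1 × 0.52190^1 = 0.499041
P(M+4) = 0.52190^2 = 0.272380
The M+2 peak is largest (0.499041); scaling to 100 gives 45.8 : 100.0 : 54.6.

45.8 : 100.0 : 54.6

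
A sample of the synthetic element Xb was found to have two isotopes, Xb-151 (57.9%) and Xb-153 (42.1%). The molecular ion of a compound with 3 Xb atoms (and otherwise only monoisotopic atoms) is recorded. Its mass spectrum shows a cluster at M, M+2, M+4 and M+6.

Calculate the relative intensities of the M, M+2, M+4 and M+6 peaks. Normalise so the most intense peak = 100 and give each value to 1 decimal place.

45.8 : 100.0 : 72.7 : 17.6

Each Xb atom is independently Xb-151 (p = 0.579) or Xb-153 (q = 0.421); the cluster is the binomial expansion (p + q)^3.
P(M) = 0.579^3 = 0.194105
P(M+2) = 3 × 0.579^2 × 0.421^1 = 0.423409
P(M+4) = 3 × 0.579^1 × 0.421^2 = 0.307868
P(M+6) = 0.421^3 = 0.074618
The M+2 peak is largest (0.423409); scaling to 100 gives 45.8 : 100.0 : 72.7 : 17.6.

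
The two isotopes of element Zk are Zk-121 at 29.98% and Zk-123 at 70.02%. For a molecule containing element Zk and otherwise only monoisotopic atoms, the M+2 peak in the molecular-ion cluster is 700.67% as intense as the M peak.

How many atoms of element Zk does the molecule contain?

3

For n independent Zk atoms, I(M+2)/I(M) = n · (abundance Zk-123) / (abundance Zk-121) = n · 0.7002/0.2998.
n = 7.0067 × 0.2998/0.7002 = 3.00 ≈ 3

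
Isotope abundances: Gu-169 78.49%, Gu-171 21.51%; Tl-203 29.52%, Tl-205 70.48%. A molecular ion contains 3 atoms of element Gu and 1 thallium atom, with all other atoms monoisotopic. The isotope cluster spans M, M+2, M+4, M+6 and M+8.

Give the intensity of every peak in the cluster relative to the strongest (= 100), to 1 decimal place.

31.2 : 100.0 : 68.2 : 17.4 : 1.5

Element Gu pattern (n=3): 0.48355178 : 0.39754869 : 0.10894728 : 0.00995225
Thallium pattern (n=1): 0.2952 : 0.7048
Convolve the two distributions (both contribute in 2-u steps):
  M: 0.48355178×0.2952 = 0.142744
  M+2: 0.48355178×0.7048 + 0.39754869×0.2952 = 0.458164
  M+4: 0.39754869×0.7048 + 0.10894728×0.2952 = 0.312354
  M+6: 0.10894728×0.7048 + 0.00995225×0.2952 = 0.079724
  M+8: 0.00995225×0.7048 = 0.007014
Scale to base peak (0.458164) = 100: 31.2 : 100.0 : 68.2 : 17.4 : 1.5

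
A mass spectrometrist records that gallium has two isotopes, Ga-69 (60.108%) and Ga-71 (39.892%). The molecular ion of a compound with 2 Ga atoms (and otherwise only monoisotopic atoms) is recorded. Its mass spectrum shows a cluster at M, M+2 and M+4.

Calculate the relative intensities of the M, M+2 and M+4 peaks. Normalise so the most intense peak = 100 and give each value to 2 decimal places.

75.34 : 100.00 : 33.18

Expanding (0.60108 + 0.39892)^2:
P(M) = 0.60108^2 = 0.361297
P(M+2) = 2 × 0.60108^1 × 0.39892^1 = 0.479566
P(M+4) = 0.39892^2 = 0.159137
The M+2 peak is largest (0.479566); scaling to 100 gives 75.34 : 100.00 : 33.18.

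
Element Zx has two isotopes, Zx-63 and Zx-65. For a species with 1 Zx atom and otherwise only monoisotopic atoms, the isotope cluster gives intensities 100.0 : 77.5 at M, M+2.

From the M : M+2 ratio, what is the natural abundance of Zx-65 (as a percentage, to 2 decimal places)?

43.66%

Write p for the Zx-63 fraction. I(M+2)/I(M) = [C(1,1)·p^0·(1−p)] / p^1 = 1·(1−p)/p = 77.5/100.0 = 0.7750
(1−p)/p = 0.7750/1 = 0.7750  ⇒  p = 1/(1 + 0.7750) = 0.5634
Zx-63: 56.34%, Zx-65: 43.66%.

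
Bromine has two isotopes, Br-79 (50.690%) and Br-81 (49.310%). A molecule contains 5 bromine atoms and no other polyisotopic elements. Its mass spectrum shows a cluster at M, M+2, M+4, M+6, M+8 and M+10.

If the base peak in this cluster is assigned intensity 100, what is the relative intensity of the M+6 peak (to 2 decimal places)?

Term probabilities: M 0.0335, M+2 0.1628, M+4 0.3167, M+6 0.3081, M+8 0.1498, M+10 0.0292. Base peak = M+4.
P(M+4) = C(5,2) × 0.50690^3 × 0.49310^2 = 10 × 0.13024674 × 0.24314761 = 0.316692 (base)
P(M+6) = C(5,3) × 0.50690^2 × 0.49310^3 = 10 × 0.25694761 × 0.11989609 = 0.308070
Relative intensity = 0.308070 / 0.316692 × 100 = 97.28

97.28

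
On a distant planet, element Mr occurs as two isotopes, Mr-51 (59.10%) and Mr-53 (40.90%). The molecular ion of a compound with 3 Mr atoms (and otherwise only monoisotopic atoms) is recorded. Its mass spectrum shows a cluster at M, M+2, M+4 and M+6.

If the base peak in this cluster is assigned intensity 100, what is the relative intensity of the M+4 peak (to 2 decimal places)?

(0.5910 + 0.4090)^3 gives M 0.2064, M+2 0.4286, M+4 0.2966, M+6 0.0684; the largest is M+2.
P(M+2) = C(3,1) × 0.5910^2 × 0.4090^1 = 3 × 0.349281 × 0.4090 = 0.428568 (base)
P(M+4) = C(3,2) × 0.5910^1 × 0.4090^2 = 3 × 0.5910 × 0.167281 = 0.296589
Relative intensity = 0.296589 / 0.428568 × 100 = 69.20

69.20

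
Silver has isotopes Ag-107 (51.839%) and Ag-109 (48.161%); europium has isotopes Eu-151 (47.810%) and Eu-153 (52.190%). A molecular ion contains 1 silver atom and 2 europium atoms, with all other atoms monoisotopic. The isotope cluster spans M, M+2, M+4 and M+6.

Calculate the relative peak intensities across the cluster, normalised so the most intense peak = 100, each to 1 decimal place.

Silver pattern (n=1): 0.51839 : 0.48161
Europium pattern (n=2): 0.22857961 : 0.49904078 : 0.27237961
Convolve the two distributions (both contribute in 2-u steps):
  M: 0.51839×0.22857961 = 0.118493
  M+2: 0.51839×0.49904078 + 0.48161×0.22857961 = 0.368784
  M+4: 0.51839×0.27237961 + 0.48161×0.49904078 = 0.381542
  M+6: 0.48161×0.27237961 = 0.131181
Scale to base peak (0.381542) = 100: 31.1 : 96.7 : 100.0 : 34.4

31.1 : 96.7 : 100.0 : 34.4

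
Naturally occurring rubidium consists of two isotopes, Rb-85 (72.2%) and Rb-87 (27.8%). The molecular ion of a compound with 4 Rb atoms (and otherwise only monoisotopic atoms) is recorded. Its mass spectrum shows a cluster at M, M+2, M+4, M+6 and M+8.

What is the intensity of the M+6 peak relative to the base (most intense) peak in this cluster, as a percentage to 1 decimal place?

Term probabilities: M 0.2717, M+2 0.4185, M+4 0.2417, M+6 0.0620, M+8 0.0060. Base peak = M+2.
P(M+2) = C(4,1) × 0.722^3 × 0.278^1 = 4 × 0.37636705 × 0.2780 = 0.418520 (base)
P(M+6) = C(4,3) × 0.722^1 × 0.278^3 = 4 × 0.7220 × 0.02148495 = 0.062049
Relative intensity = 0.062049 / 0.418520 × 100 = 14.8

14.8%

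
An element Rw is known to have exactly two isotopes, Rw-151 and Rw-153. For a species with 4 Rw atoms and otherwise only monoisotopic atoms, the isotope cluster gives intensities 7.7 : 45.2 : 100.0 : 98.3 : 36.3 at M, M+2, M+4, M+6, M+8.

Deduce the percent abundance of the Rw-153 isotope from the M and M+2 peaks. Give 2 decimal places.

If p is the fraction of Rw that is Rw-151, then I(M+2)/I(M) = [C(4,1)·p^3·(1−p)] / p^4 = 4·(1−p)/p = 45.2/7.7 = 5.8701
(1−p)/p = 5.8701/4 = 1.4675  ⇒  p = 1/(1 + 1.4675) = 0.4053
Rw-151: 40.53%, Rw-153: 59.47%.

59.47%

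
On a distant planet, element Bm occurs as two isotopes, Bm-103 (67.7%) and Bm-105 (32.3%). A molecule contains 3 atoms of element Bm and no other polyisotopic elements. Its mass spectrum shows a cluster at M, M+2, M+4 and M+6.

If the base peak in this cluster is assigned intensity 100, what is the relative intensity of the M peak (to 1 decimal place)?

Term probabilities: M 0.3103, M+2 0.4441, M+4 0.2119, M+6 0.0337. Base peak = M+2.
P(M+2) = C(3,1) × 0.677^2 × 0.323^1 = 3 × 0.458329 × 0.3230 = 0.444121 (base)
P(M) = C(3,0) × 0.677^3 × 0.323^0 = 1 × 0.31028873 × 1.0000 = 0.310289
Relative intensity = 0.310289 / 0.444121 × 100 = 69.9

69.9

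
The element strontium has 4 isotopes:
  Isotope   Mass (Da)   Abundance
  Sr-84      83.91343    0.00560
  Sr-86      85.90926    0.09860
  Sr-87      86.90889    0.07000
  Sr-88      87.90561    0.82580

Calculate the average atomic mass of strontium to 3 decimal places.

87.617 Da

Ar = Σ fᵢ·mᵢ = 0.00560 × 83.91343 + 0.09860 × 85.90926 + 0.07000 × 86.90889 + 0.82580 × 87.90561
= 0.469915 + 8.470653 + 6.083622 + 72.592453 = 87.616643 Da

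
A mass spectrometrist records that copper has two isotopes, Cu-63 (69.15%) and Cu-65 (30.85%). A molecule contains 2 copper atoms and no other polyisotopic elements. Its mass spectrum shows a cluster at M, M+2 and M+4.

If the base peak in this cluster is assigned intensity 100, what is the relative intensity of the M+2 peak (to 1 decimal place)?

89.2

Binomial terms of (0.6915 + 0.3085)^2: M 0.4782, M+2 0.4267, M+4 0.0952 → M is the base peak.
P(M) = C(2,0) × 0.6915^2 × 0.3085^0 = 1 × 0.47817225 × 1.0000 = 0.478172 (base)
P(M+2) = C(2,1) × 0.6915^1 × 0.3085^1 = 2 × 0.6915 × 0.3085 = 0.426656
Relative intensity = 0.426656 / 0.478172 × 100 = 89.2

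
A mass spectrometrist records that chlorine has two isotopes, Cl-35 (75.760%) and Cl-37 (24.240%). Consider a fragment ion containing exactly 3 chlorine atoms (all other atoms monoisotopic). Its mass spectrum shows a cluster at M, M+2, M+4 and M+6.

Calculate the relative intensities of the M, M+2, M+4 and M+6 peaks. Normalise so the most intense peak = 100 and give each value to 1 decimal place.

Expanding (0.75760 + 0.24240)^3:
P(M) = 0.75760^3 = 0.434830
P(M+2) = 3 × 0.75760^2 × 0.24240^1 = 0.417382
P(M+4) = 3 × 0.75760^1 × 0.24240^2 = 0.133545
P(M+6) = 0.24240^3 = 0.014243
The M peak is largest (0.434830); scaling to 100 gives 100.0 : 96.0 : 30.7 : 3.3.

100.0 : 96.0 : 30.7 : 3.3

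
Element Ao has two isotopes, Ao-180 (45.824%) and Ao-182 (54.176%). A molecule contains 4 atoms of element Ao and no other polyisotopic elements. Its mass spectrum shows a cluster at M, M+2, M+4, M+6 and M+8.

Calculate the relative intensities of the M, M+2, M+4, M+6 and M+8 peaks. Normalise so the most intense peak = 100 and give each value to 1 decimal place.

Expanding (0.45824 + 0.54176)^4:
P(M) = 0.45824^4 = 0.044093
P(M+2) = 4 × 0.45824^3 × 0.54176^1 = 0.208519
P(M+4) = 6 × 0.45824^2 × 0.54176^2 = 0.369787
P(M+6) = 4 × 0.45824^1 × 0.54176^3 = 0.291457
P(M+8) = 0.54176^4 = 0.086145
The M+4 peak is largest (0.369787); scaling to 100 gives 11.9 : 56.4 : 100.0 : 78.8 : 23.3.

11.9 : 56.4 : 100.0 : 78.8 : 23.3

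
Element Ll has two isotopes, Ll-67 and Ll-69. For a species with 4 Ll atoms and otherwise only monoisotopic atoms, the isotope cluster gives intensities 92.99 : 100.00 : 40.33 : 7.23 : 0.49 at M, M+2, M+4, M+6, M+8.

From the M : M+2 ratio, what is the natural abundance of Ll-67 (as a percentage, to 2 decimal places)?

78.81%

Write p for the Ll-67 fraction. I(M+2)/I(M) = [C(4,1)·p^3·(1−p)] / p^4 = 4·(1−p)/p = 100.00/92.99 = 1.0754
(1−p)/p = 1.0754/4 = 0.2688  ⇒  p = 1/(1 + 0.2688) = 0.7881
Ll-67: 78.81%, Ll-69: 21.19%.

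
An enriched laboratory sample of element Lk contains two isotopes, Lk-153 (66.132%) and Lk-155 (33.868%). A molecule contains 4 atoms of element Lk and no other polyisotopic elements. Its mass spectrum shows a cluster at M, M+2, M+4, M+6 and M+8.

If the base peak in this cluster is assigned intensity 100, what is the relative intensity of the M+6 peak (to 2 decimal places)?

(0.66132 + 0.33868)^4 gives M 0.1913, M+2 0.3918, M+4 0.3010, M+6 0.1028, M+8 0.0132; the largest is M+2.
P(M+2) = C(4,1) × 0.66132^3 × 0.33868^1 = 4 × 0.28922443 × 0.33868 = 0.391818 (base)
P(M+6) = C(4,3) × 0.66132^1 × 0.33868^3 = 4 × 0.66132 × 0.038848 = 0.102764
Relative intensity = 0.102764 / 0.391818 × 100 = 26.23

26.23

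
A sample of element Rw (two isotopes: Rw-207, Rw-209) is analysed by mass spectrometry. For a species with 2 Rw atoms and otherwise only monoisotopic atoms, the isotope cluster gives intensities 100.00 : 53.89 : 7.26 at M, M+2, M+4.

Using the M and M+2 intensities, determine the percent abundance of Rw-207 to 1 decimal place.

78.8%

If p is the fraction of Rw that is Rw-207, then I(M+2)/I(M) = [C(2,1)·p^1·(1−p)] / p^2 = 2·(1−p)/p = 53.89/100.00 = 0.5389
(1−p)/p = 0.5389/2 = 0.2695  ⇒  p = 1/(1 + 0.2695) = 0.7877
Rw-207: 78.8%, Rw-209: 21.2%.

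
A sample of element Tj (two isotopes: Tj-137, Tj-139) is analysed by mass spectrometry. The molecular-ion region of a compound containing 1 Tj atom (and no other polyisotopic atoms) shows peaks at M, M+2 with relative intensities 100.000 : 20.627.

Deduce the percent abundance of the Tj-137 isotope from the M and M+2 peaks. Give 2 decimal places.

If p is the fraction of Tj that is Tj-137, then I(M+2)/I(M) = [C(1,1)·p^0·(1−p)] / p^1 = 1·(1−p)/p = 20.627/100.000 = 0.2063
(1−p)/p = 0.2063/1 = 0.2063  ⇒  p = 1/(1 + 0.2063) = 0.8290
Tj-137: 82.90%, Tj-139: 17.10%.

82.90%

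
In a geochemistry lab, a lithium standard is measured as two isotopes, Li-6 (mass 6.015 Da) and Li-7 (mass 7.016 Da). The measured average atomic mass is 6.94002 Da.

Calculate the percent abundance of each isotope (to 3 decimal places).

Writing the weighted mean with unknown fraction x of Li-6:
6.015·x + 7.016·(1 − x) = 6.94002
(6.015 − 7.016)·x = 6.94002 − 7.016
x = -0.07598 / -1.001 = 0.07590 → 7.590% Li-6, 92.410% Li-7.

Li-6: 7.590%, Li-7: 92.410%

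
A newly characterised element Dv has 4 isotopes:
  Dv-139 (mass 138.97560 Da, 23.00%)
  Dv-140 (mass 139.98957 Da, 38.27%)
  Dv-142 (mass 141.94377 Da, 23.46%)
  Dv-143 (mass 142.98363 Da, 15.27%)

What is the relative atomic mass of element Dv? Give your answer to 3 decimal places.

The abundance-weighted mean is 0.2300 × 138.97560 + 0.3827 × 139.98957 + 0.2346 × 141.94377 + 0.1527 × 142.98363
= 31.964388 + 53.574008 + 33.300008 + 21.833600 = 140.672004 Da

140.672 Da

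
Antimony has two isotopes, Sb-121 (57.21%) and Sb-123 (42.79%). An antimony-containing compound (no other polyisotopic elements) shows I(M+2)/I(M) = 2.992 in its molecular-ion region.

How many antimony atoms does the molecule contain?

4

With n Sb atoms, P(M+2)/P(M) = C(n,1)·p^(n−1)q / p^n = n·q/p = n · 0.4279/0.5721.
n = 2.992 × 0.5721/0.4279 = 4.00 ≈ 4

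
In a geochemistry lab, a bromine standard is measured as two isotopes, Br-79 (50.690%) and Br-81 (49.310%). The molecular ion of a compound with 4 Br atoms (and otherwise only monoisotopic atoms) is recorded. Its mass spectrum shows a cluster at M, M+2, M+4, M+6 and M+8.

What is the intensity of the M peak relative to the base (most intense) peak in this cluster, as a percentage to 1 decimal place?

17.6%

Term probabilities: M 0.0660, M+2 0.2569, M+4 0.3749, M+6 0.2431, M+8 0.0591. Base peak = M+4.
P(M+4) = C(4,2) × 0.50690^2 × 0.49310^2 = 6 × 0.25694761 × 0.24314761 = 0.374857 (base)
P(M) = C(4,0) × 0.50690^4 × 0.49310^0 = 1 × 0.06602207 × 1.0000 = 0.066022
Relative intensity = 0.066022 / 0.374857 × 100 = 17.6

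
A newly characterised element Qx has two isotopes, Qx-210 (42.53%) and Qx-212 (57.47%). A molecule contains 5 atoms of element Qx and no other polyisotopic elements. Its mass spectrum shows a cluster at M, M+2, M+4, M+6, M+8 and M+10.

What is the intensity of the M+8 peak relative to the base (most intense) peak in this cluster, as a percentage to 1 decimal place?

Binomial terms of (0.4253 + 0.5747)^5: M 0.0139, M+2 0.0940, M+4 0.2541, M+6 0.3433, M+8 0.2320, M+10 0.0627 → M+6 is the base peak.
P(M+6) = C(5,3) × 0.4253^2 × 0.5747^3 = 10 × 0.18088009 × 0.18981197 = 0.343332 (base)
P(M+8) = C(5,4) × 0.4253^1 × 0.5747^4 = 5 × 0.4253 × 0.10908494 = 0.231969
Relative intensity = 0.231969 / 0.343332 × 100 = 67.6

67.6%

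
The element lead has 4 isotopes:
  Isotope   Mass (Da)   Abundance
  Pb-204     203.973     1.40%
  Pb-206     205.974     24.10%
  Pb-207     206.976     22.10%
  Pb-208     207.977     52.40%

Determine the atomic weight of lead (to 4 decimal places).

Average mass = Σ (abundance × isotope mass) = 0.0140 × 203.973 + 0.2410 × 205.974 + 0.2210 × 206.976 + 0.5240 × 207.977
= 2.85562 + 49.63973 + 45.74170 + 108.97995 = 207.21700 Da

207.2170 Da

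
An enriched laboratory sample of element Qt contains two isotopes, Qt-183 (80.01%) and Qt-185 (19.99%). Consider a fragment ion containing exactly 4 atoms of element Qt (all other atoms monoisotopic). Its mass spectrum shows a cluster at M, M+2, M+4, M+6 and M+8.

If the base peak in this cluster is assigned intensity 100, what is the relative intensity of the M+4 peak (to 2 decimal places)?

(0.8001 + 0.1999)^4 gives M 0.4098, M+2 0.4095, M+4 0.1535, M+6 0.0256, M+8 0.0016; the largest is M.
P(M) = C(4,0) × 0.8001^4 × 0.1999^0 = 1 × 0.40980484 × 1.0000 = 0.409805 (base)
P(M+4) = C(4,2) × 0.8001^2 × 0.1999^2 = 6 × 0.64016001 × 0.03996001 = 0.153485
Relative intensity = 0.153485 / 0.409805 × 100 = 37.45

37.45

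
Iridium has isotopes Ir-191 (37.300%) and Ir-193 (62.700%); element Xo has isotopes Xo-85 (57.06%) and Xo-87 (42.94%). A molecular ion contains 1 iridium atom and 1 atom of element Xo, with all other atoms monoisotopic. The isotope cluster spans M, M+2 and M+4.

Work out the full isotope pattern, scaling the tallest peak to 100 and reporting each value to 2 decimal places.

Iridium pattern (n=1): 0.3730 : 0.6270
Element Xo pattern (n=1): 0.5706 : 0.4294
Convolve the two distributions (both contribute in 2-u steps):
  M: 0.3730×0.5706 = 0.212834
  M+2: 0.3730×0.4294 + 0.6270×0.5706 = 0.517932
  M+4: 0.6270×0.4294 = 0.269234
Scale to base peak (0.517932) = 100: 41.09 : 100.00 : 51.98

41.09 : 100.00 : 51.98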